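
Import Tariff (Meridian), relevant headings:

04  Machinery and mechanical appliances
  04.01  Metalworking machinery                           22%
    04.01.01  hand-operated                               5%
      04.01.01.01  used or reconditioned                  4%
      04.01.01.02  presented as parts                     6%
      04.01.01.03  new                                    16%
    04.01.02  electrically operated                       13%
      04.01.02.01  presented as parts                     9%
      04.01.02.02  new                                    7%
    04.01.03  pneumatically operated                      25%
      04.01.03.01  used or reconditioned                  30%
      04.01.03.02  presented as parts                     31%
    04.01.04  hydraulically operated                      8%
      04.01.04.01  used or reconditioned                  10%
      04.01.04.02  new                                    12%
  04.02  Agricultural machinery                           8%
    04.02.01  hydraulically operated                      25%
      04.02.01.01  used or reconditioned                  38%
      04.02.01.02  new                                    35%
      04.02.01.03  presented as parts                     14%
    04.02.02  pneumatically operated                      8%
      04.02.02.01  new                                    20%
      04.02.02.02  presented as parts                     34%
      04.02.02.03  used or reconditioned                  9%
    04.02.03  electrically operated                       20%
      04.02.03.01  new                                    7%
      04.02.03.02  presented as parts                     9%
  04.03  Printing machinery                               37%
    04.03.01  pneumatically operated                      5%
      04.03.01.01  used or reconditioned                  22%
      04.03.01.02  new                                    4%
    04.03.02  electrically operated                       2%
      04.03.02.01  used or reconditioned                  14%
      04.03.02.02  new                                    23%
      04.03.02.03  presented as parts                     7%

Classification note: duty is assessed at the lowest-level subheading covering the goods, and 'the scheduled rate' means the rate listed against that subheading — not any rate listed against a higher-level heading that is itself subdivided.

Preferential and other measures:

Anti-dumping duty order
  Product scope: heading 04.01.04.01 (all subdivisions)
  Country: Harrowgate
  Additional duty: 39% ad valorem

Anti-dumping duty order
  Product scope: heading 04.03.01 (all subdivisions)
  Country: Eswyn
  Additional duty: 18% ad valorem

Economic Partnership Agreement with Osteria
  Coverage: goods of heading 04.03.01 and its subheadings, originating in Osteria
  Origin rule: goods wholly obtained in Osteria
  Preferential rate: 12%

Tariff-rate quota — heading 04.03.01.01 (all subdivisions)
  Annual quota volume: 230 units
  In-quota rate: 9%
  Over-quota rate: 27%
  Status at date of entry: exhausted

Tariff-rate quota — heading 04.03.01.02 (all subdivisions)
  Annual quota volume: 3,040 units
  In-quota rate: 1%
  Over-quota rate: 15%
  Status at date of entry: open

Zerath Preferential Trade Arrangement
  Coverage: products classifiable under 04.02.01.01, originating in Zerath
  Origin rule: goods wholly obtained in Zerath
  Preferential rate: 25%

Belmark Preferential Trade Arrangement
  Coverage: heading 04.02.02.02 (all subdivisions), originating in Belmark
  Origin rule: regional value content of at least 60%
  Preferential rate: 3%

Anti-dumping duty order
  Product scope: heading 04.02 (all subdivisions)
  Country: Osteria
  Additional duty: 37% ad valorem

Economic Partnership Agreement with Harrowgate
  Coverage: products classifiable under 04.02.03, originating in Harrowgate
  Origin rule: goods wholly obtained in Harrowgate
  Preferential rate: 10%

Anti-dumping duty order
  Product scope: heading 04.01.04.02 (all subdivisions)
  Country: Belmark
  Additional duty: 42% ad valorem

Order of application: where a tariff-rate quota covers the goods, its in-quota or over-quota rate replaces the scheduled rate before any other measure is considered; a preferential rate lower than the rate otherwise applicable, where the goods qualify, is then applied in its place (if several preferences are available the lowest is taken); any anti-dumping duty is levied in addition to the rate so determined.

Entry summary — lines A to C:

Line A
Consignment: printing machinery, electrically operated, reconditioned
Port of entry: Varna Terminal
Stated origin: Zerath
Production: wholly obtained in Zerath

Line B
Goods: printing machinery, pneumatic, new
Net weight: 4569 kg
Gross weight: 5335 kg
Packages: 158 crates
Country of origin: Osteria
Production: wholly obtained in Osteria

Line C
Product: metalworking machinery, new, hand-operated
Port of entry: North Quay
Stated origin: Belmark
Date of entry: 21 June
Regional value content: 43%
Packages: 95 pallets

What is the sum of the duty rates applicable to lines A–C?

31%

Line A: printing → 04.03; electrically operated → 04.03.02; reconditioned → 04.03.02.01. Scheduled 14%. Zerath agreement on 04.02.01.01: 04.03.02.01 not covered. → 14%.
Line B: printing → 04.03; pneumatic → 04.03.01; new → 04.03.01.02. Scheduled 4%. quota on 04.03.01.02 open → in-quota 1%; Osteria agreement on 04.03.01: wholly obtained → 12% available; preference 12% not lower than 1% → no reduction. → 1%.
Line C: metalworking → 04.01; hand-operated → 04.01.01; new → 04.01.01.03. Scheduled 16%. Belmark agreement on 04.02.02.02: 04.01.01.03 not covered. → 16%.
Sum: 14% + 1% + 16% = 31%.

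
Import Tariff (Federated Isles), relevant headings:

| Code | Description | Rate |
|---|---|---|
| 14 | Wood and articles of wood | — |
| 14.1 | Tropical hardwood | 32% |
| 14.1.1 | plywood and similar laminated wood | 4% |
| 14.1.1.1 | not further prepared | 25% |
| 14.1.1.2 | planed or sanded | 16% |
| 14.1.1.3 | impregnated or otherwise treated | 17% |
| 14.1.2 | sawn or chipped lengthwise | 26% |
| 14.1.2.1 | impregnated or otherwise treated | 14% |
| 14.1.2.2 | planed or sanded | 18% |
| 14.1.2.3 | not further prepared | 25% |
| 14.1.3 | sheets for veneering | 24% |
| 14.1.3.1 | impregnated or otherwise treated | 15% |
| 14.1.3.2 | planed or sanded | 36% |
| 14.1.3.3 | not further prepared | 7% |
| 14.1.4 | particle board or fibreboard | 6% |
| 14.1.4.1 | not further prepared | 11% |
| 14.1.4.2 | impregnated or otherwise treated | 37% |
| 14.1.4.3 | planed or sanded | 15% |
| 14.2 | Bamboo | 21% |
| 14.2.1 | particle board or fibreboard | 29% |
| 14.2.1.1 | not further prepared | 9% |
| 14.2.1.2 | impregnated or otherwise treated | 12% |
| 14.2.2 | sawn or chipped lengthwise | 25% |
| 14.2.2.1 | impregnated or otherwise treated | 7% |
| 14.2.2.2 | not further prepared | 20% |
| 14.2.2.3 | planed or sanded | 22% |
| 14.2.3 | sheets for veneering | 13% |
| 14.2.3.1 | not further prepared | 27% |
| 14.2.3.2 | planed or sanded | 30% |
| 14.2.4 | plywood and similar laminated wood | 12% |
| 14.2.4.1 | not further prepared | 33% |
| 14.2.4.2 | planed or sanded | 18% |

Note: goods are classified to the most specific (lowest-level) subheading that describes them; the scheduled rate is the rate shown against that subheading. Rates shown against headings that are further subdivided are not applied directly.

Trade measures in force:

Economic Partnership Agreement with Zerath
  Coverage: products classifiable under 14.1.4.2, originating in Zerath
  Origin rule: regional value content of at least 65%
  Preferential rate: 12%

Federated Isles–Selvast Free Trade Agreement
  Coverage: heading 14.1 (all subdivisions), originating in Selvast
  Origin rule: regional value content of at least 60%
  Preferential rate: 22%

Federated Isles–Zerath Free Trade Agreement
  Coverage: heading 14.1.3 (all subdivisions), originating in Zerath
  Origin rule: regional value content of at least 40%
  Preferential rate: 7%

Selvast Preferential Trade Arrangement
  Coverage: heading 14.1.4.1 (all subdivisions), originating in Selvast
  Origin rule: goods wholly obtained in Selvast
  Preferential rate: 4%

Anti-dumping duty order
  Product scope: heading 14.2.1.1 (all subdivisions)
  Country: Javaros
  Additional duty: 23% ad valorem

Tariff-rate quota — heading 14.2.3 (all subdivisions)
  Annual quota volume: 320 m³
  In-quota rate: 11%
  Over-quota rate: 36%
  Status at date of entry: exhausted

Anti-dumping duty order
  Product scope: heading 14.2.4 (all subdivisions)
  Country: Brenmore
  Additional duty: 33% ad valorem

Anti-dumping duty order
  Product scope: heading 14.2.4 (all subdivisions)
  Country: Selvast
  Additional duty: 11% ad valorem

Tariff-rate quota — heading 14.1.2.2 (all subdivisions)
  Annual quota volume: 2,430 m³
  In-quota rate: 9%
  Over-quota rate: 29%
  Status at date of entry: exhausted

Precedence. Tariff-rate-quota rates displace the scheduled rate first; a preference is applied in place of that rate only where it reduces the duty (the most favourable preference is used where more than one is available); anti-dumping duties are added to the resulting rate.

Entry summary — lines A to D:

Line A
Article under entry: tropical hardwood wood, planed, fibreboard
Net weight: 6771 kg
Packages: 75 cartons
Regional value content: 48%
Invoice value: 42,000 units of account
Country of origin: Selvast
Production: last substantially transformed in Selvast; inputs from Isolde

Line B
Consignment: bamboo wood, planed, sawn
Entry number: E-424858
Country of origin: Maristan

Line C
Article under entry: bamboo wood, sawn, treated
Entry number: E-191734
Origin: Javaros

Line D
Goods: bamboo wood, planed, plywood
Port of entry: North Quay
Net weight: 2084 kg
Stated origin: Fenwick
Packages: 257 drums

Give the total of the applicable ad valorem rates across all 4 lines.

62%

Line A: tropical hardwood → 14.1; fibreboard → 14.1.4; planed → 14.1.4.3. Scheduled 15%. Selvast agreement on 14.1: RVC < 60%; Selvast agreement on 14.1.4.1: 14.1.4.3 not covered. → 15%.
Line B: bamboo → 14.2; sawn → 14.2.2; planed → 14.2.2.3. Scheduled 22%. No special measure applies. → 22%.
Line C: bamboo → 14.2; sawn → 14.2.2; treated → 14.2.2.1. Scheduled 7%. No special measure applies. → 7%.
Line D: bamboo → 14.2; plywood → 14.2.4; planed → 14.2.4.2. Scheduled 18%. No special measure applies. → 18%.
Sum: 15% + 22% + 7% + 18% = 62%.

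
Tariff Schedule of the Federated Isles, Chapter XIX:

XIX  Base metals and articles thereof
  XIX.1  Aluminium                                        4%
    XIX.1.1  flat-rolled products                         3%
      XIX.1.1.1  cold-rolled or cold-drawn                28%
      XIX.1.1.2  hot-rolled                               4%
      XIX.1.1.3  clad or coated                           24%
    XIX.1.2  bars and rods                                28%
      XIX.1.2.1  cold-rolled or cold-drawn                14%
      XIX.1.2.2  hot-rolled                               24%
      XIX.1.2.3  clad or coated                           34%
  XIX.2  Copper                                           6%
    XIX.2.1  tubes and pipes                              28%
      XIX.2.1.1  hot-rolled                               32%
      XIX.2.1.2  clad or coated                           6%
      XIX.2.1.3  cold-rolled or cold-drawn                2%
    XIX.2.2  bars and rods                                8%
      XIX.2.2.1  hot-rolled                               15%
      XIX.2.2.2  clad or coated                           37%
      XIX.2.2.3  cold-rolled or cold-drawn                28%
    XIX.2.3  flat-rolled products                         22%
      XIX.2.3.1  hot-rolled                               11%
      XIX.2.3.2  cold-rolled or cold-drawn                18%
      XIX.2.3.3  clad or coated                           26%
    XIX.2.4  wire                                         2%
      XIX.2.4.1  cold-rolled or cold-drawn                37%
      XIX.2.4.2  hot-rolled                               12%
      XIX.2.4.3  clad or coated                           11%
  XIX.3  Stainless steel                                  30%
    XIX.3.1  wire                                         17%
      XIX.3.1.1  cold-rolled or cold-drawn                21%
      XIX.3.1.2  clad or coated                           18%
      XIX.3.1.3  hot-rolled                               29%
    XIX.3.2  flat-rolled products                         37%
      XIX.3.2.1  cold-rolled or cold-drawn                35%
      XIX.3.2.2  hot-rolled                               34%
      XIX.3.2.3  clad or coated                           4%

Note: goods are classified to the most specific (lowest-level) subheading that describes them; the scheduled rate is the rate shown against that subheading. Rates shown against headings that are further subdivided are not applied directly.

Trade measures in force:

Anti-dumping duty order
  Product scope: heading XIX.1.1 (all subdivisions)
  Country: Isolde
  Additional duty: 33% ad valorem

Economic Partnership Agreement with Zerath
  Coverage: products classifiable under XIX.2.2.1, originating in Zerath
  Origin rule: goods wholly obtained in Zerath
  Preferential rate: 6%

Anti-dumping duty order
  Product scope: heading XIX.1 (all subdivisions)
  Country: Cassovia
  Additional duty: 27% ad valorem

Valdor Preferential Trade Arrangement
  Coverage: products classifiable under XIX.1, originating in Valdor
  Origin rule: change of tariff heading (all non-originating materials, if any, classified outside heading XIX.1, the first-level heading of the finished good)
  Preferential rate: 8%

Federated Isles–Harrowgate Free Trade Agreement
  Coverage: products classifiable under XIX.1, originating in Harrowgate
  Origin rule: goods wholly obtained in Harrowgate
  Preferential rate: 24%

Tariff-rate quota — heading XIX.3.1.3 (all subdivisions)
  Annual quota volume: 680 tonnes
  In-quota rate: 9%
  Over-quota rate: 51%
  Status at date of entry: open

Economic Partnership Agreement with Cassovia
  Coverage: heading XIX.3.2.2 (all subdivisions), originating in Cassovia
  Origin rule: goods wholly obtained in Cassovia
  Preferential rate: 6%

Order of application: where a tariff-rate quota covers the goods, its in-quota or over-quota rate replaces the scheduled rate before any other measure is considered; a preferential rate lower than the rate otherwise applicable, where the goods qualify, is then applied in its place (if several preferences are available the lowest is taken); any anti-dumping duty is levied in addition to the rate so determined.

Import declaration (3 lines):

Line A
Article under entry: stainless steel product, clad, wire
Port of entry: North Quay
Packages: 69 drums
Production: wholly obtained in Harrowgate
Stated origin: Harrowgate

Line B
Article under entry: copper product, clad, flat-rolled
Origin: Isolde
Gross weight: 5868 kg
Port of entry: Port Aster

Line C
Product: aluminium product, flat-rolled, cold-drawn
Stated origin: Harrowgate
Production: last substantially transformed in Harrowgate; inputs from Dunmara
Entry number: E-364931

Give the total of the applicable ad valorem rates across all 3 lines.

Line A: stainless steel → XIX.3; wire → XIX.3.1; clad → XIX.3.1.2. Scheduled 18%. Harrowgate agreement on XIX.1: XIX.3.1.2 not covered. → 18%.
Line B: copper → XIX.2; flat-rolled → XIX.2.3; clad → XIX.2.3.3. Scheduled 26%. No special measure applies. → 26%.
Line C: aluminium → XIX.1; flat-rolled → XIX.1.1; cold-drawn → XIX.1.1.1. Scheduled 28%. Harrowgate agreement on XIX.1: not wholly obtained. → 28%.
Sum: 18% + 26% + 28% = 72%.

72%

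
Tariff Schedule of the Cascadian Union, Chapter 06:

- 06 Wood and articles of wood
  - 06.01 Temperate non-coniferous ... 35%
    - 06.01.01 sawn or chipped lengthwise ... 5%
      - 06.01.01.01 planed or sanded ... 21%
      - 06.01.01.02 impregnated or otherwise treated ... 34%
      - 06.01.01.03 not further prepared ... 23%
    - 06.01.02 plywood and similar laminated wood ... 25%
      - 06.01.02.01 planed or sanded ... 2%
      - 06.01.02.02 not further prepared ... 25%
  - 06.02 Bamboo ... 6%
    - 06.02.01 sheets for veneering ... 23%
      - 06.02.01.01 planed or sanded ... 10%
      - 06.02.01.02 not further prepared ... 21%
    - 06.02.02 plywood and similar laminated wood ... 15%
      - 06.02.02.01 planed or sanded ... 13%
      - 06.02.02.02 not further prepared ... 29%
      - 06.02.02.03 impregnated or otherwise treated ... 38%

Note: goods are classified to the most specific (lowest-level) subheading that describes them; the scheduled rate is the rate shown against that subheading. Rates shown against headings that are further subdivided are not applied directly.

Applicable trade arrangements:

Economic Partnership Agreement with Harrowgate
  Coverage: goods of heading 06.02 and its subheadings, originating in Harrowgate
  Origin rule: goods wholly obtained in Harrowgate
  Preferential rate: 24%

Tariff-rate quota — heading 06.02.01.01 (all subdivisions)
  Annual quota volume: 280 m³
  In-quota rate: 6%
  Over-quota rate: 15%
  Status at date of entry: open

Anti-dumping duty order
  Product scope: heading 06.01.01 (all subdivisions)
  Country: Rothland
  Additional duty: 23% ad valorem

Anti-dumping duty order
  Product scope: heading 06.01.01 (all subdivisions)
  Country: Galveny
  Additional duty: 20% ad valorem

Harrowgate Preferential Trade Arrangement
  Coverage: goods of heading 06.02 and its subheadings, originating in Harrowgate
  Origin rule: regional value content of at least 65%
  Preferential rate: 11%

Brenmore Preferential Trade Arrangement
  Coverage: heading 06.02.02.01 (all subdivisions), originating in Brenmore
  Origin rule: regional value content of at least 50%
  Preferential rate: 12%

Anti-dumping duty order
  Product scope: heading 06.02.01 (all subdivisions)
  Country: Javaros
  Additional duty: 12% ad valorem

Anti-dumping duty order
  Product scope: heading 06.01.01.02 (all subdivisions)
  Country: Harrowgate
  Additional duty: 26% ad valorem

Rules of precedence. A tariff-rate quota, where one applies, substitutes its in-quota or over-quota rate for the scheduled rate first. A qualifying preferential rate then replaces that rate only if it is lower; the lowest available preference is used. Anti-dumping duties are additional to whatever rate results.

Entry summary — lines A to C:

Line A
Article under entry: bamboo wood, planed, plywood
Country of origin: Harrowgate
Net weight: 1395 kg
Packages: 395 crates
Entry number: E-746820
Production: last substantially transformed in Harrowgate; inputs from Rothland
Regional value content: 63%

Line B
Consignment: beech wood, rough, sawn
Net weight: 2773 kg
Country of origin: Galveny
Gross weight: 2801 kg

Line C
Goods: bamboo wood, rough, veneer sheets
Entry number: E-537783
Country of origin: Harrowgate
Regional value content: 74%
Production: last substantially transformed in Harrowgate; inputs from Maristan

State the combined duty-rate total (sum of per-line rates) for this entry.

67%

Line A: bamboo → 06.02; plywood → 06.02.02; planed → 06.02.02.01. Scheduled 13%. Harrowgate agreement on 06.02: not wholly obtained; Harrowgate agreement on 06.02: RVC < 65%. → 13%.
Line B: beech → 06.01; sawn → 06.01.01; rough → 06.01.01.03. Scheduled 23%. anti-dumping (Galveny, 06.01.01): +20%; total 23% + 20% = 43%. → 43%.
Line C: bamboo → 06.02; veneer sheets → 06.02.01; rough → 06.02.01.02. Scheduled 21%. Harrowgate agreement on 06.02: not wholly obtained; Harrowgate agreement on 06.02: RVC ≥ 65% → 11% available; preferential 11%. → 11%.
Sum: 13% + 43% + 11% = 67%.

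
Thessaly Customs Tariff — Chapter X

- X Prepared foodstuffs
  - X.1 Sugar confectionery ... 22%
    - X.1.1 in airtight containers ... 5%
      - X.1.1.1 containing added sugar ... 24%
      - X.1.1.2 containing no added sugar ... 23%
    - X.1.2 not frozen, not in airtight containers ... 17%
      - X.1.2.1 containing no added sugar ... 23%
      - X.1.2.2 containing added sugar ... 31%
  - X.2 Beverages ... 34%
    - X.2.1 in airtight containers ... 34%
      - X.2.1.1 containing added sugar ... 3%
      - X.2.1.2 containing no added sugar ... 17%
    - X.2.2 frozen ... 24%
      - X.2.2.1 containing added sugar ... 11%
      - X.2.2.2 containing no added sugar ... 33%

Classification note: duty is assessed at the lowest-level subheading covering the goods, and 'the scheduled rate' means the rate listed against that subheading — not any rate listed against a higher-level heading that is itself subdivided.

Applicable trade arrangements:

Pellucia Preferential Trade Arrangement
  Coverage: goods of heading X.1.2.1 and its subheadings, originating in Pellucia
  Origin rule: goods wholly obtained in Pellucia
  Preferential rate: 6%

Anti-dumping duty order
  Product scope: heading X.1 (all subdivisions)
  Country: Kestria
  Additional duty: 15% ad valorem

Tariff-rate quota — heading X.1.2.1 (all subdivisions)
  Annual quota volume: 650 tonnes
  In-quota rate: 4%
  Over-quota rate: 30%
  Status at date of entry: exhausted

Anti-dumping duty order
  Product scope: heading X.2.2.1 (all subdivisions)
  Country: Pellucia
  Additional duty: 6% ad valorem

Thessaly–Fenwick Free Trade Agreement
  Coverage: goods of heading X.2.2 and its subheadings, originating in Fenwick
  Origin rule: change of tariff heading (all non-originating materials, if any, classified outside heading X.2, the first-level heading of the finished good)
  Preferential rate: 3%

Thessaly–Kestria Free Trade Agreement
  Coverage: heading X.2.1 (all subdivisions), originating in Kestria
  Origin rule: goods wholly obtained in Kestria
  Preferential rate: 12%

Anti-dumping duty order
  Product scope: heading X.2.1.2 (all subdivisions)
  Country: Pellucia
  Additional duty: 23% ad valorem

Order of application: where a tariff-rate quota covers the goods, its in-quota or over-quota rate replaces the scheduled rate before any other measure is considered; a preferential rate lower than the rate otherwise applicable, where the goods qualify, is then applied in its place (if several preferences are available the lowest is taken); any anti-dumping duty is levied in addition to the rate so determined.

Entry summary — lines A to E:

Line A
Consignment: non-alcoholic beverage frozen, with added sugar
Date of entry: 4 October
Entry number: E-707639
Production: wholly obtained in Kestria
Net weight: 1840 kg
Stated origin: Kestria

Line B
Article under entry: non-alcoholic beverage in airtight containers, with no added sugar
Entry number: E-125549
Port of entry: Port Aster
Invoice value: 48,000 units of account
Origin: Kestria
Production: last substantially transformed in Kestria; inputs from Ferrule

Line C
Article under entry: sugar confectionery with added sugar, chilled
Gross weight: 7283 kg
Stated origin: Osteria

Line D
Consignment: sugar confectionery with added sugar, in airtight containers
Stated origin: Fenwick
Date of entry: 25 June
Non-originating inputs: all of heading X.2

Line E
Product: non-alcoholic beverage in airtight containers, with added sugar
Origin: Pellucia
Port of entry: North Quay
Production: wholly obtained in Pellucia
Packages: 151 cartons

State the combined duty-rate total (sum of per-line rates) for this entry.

86%

Line A: non-alcoholic beverage → X.2; frozen → X.2.2; with added sugar → X.2.2.1. Scheduled 11%. Kestria agreement on X.2.1: X.2.2.1 not covered. → 11%.
Line B: non-alcoholic beverage → X.2; in airtight containers → X.2.1; with no added sugar → X.2.1.2. Scheduled 17%. Kestria agreement on X.2.1: not wholly obtained. → 17%.
Line C: sugar confectionery → X.1; chilled → X.1.2; with added sugar → X.1.2.2. Scheduled 31%. No special measure applies. → 31%.
Line D: sugar confectionery → X.1; in airtight containers → X.1.1; with added sugar → X.1.1.1. Scheduled 24%. Fenwick agreement on X.2.2: X.1.1.1 not covered. → 24%.
Line E: non-alcoholic beverage → X.2; in airtight containers → X.2.1; with added sugar → X.2.1.1. Scheduled 3%. Pellucia agreement on X.1.2.1: X.2.1.1 not covered. → 3%.
Sum: 11% + 17% + 31% + 24% + 3% = 86%.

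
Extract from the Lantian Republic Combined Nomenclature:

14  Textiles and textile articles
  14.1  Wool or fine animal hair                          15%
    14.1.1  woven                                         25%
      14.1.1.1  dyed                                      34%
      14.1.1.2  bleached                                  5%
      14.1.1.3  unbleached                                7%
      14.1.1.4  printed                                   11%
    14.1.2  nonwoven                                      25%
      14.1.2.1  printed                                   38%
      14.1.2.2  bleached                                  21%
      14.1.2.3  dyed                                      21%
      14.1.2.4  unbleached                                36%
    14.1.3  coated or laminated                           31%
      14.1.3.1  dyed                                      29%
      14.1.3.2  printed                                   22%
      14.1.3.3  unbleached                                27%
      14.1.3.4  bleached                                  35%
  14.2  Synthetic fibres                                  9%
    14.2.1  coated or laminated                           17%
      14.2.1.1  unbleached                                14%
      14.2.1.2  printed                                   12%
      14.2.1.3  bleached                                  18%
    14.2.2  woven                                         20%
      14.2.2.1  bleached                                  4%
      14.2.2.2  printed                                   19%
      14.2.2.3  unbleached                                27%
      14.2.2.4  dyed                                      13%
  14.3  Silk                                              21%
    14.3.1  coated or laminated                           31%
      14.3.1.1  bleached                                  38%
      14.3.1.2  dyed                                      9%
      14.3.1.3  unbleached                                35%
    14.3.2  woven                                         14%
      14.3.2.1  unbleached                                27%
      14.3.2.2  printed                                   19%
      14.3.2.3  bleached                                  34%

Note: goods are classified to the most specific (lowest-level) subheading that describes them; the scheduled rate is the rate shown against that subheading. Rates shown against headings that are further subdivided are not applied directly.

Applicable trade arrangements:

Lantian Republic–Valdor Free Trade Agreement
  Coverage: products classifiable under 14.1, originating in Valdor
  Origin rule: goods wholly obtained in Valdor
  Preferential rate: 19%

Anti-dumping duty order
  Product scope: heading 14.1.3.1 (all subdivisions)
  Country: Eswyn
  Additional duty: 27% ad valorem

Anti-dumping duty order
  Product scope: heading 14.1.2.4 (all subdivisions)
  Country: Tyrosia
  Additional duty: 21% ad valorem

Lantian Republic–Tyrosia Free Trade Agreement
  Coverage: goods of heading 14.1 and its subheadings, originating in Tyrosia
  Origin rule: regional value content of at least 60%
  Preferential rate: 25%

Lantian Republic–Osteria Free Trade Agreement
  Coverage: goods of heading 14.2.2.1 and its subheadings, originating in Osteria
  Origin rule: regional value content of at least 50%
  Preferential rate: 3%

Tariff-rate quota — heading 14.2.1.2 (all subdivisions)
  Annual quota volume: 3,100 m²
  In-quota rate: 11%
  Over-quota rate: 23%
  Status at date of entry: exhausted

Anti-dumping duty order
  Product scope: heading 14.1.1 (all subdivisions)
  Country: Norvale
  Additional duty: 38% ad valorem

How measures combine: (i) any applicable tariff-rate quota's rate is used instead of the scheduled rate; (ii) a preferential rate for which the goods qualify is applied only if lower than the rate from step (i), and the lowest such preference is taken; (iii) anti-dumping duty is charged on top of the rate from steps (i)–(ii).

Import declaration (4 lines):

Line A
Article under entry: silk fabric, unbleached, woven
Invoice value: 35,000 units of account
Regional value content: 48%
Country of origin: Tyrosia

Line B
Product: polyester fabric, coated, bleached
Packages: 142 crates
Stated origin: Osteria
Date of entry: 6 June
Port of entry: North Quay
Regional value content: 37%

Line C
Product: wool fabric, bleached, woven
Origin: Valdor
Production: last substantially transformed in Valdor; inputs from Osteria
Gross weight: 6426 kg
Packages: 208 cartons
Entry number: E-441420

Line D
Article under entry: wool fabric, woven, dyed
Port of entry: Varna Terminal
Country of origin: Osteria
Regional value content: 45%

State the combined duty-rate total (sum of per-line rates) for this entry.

Line A: silk → 14.3; woven → 14.3.2; unbleached → 14.3.2.1. Scheduled 27%. Tyrosia agreement on 14.1: 14.3.2.1 not covered. → 27%.
Line B: polyester → 14.2; coated → 14.2.1; bleached → 14.2.1.3. Scheduled 18%. Osteria agreement on 14.2.2.1: 14.2.1.3 not covered. → 18%.
Line C: wool → 14.1; woven → 14.1.1; bleached → 14.1.1.2. Scheduled 5%. Valdor agreement on 14.1: not wholly obtained. → 5%.
Line D: wool → 14.1; woven → 14.1.1; dyed → 14.1.1.1. Scheduled 34%. Osteria agreement on 14.2.2.1: 14.1.1.1 not covered. → 34%.
Sum: 27% + 18% + 5% + 34% = 84%.

84%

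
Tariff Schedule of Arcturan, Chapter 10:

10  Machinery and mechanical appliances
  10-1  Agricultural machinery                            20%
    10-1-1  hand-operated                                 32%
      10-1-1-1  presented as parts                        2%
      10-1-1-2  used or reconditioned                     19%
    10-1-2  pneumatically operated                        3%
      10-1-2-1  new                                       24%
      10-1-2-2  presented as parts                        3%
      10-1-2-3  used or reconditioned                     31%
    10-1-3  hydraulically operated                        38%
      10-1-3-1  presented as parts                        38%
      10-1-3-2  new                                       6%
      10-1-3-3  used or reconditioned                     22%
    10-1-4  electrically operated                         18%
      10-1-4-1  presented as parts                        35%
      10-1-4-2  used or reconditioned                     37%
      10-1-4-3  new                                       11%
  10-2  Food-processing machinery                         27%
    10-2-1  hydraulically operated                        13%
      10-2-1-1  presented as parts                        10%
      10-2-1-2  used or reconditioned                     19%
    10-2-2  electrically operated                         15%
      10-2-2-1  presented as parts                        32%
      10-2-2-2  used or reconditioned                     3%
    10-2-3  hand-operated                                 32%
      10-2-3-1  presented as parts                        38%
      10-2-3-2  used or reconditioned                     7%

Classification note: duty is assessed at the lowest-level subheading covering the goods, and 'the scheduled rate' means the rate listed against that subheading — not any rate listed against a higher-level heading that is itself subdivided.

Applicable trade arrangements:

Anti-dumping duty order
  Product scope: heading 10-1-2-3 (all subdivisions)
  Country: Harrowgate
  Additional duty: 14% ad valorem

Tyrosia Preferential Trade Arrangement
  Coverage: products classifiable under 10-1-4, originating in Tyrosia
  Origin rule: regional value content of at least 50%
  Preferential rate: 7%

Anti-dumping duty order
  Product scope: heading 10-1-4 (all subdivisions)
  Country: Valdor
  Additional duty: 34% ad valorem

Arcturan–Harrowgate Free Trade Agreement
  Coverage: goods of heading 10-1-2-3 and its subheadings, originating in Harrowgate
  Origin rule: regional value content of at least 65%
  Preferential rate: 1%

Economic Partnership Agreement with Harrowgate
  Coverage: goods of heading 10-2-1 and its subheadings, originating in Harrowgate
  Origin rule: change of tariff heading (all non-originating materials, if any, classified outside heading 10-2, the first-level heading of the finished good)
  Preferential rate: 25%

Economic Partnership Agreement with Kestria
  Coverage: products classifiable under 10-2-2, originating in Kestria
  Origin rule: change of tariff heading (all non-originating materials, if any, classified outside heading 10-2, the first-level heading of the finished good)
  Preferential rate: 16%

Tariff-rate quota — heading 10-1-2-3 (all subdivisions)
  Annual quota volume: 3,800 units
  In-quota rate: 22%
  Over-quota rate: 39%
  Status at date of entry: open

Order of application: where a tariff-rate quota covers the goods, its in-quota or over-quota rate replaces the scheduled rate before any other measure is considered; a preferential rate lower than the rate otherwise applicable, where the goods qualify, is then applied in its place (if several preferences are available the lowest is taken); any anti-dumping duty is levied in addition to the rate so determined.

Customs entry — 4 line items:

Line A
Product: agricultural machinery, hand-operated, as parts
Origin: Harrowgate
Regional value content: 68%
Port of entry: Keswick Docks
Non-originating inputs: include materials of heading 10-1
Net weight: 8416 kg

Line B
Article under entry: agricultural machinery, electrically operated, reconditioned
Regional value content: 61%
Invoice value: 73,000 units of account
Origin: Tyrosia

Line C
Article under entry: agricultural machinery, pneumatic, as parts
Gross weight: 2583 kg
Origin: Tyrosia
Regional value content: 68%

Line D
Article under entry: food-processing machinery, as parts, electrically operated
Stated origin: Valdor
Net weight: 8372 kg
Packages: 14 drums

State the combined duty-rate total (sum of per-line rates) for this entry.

44%

Line A: agricultural → 10-1; hand-operated → 10-1-1; as parts → 10-1-1-1. Scheduled 2%. Harrowgate agreement on 10-1-2-3: 10-1-1-1 not covered; Harrowgate agreement on 10-2-1: 10-1-1-1 not covered. → 2%.
Line B: agricultural → 10-1; electrically operated → 10-1-4; reconditioned → 10-1-4-2. Scheduled 37%. Tyrosia agreement on 10-1-4: RVC ≥ 50% → 7% available; preferential 7%. → 7%.
Line C: agricultural → 10-1; pneumatic → 10-1-2; as parts → 10-1-2-2. Scheduled 3%. Tyrosia agreement on 10-1-4: 10-1-2-2 not covered. → 3%.
Line D: food-processing → 10-2; electrically operated → 10-2-2; as parts → 10-2-2-1. Scheduled 32%. No special measure applies. → 32%.
Sum: 2% + 7% + 3% + 32% = 44%.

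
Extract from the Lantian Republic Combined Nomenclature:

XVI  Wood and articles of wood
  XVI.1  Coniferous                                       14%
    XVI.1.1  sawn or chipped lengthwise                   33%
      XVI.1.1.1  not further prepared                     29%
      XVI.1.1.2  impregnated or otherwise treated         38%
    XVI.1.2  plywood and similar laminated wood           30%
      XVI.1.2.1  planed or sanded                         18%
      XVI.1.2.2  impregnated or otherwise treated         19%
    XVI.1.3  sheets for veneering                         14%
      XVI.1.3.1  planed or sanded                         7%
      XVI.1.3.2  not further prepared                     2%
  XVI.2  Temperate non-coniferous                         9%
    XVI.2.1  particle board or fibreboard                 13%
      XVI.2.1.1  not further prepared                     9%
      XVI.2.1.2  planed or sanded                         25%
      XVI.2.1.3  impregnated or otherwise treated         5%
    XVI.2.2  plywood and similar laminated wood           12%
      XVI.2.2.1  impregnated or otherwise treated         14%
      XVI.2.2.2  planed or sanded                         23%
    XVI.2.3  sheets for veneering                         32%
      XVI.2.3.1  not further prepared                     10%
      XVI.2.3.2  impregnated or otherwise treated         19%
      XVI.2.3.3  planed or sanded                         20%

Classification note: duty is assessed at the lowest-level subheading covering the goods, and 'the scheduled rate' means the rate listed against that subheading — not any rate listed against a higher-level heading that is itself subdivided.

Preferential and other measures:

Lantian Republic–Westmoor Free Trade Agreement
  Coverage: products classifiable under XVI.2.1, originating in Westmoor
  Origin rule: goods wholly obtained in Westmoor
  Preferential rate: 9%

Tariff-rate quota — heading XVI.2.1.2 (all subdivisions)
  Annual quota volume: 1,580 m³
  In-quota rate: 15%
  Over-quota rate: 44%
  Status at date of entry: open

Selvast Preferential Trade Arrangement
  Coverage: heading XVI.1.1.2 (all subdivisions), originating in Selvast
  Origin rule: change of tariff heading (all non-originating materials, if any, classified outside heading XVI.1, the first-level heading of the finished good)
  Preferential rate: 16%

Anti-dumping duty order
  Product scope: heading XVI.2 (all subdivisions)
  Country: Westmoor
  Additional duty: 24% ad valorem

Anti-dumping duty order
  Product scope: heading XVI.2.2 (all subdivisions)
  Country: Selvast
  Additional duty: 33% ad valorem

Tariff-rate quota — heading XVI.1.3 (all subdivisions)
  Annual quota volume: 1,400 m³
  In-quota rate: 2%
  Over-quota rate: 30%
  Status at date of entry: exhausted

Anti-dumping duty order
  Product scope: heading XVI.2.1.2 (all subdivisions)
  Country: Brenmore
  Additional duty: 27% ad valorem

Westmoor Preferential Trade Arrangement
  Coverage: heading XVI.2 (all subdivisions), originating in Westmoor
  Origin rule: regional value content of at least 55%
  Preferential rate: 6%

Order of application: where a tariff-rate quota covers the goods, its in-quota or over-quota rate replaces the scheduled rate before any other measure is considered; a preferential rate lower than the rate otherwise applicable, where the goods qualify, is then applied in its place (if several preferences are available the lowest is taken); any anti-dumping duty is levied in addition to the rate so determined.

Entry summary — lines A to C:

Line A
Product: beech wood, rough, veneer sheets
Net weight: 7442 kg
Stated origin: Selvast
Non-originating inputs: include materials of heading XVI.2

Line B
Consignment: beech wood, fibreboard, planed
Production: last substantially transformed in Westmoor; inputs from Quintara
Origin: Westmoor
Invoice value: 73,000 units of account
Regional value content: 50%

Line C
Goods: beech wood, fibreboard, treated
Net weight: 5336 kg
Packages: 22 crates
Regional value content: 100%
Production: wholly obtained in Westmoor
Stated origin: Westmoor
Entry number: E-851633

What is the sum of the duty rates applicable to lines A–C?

78%

Line A: beech → XVI.2; veneer sheets → XVI.2.3; rough → XVI.2.3.1. Scheduled 10%. Selvast agreement on XVI.1.1.2: XVI.2.3.1 not covered. → 10%.
Line B: beech → XVI.2; fibreboard → XVI.2.1; planed → XVI.2.1.2. Scheduled 25%. quota on XVI.2.1.2 open → in-quota 15%; Westmoor agreement on XVI.2.1: not wholly obtained; Westmoor agreement on XVI.2: RVC < 55%; anti-dumping (Westmoor, XVI.2): +24%; total 15% + 24% = 39%. → 39%.
Line C: beech → XVI.2; fibreboard → XVI.2.1; treated → XVI.2.1.3. Scheduled 5%. Westmoor agreement on XVI.2.1: wholly obtained → 9% available; Westmoor agreement on XVI.2: RVC ≥ 55% → 6% available; preference 6% not lower than 5% → no reduction; anti-dumping (Westmoor, XVI.2): +24%; total 5% + 24% = 29%. → 29%.
Sum: 10% + 39% + 29% = 78%.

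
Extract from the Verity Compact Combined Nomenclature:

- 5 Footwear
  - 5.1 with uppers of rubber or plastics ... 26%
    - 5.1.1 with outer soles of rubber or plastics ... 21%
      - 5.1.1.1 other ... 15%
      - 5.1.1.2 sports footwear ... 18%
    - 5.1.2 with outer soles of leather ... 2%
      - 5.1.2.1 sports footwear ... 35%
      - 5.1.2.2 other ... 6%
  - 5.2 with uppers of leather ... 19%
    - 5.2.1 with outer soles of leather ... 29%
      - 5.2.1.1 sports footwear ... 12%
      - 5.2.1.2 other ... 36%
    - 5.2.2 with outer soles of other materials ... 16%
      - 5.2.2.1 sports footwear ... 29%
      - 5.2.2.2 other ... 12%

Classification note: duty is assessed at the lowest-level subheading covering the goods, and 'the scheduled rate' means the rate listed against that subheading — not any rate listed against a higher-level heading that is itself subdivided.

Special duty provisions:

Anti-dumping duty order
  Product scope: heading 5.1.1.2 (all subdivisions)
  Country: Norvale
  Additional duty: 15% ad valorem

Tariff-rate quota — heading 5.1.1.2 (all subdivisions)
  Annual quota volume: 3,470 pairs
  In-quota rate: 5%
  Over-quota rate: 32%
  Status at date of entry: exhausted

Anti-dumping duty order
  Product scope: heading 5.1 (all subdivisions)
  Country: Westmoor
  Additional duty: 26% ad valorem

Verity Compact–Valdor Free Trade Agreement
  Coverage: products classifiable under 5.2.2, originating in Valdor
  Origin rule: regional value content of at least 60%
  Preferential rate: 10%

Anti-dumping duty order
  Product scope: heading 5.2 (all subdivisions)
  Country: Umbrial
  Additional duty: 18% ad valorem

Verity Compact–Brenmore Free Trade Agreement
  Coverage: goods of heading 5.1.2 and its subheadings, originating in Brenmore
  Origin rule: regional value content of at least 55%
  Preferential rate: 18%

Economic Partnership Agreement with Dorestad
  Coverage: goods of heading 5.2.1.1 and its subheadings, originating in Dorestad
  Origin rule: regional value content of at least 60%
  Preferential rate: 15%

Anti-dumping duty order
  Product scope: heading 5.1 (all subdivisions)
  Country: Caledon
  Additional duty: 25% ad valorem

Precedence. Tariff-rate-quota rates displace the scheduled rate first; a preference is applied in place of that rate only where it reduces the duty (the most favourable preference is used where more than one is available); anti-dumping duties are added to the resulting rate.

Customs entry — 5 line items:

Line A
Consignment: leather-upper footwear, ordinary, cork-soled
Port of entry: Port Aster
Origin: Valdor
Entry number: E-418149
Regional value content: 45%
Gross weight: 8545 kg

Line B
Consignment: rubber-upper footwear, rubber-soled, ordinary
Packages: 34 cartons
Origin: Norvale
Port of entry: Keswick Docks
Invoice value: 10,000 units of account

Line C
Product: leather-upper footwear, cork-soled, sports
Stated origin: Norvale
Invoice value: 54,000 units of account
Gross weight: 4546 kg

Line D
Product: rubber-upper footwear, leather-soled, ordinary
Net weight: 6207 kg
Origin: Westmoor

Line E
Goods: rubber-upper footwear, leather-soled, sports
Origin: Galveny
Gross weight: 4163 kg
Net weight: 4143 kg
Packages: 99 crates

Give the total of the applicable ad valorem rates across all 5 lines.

123%

Line A: leather-upper → 5.2; cork-soled → 5.2.2; ordinary → 5.2.2.2. Scheduled 12%. Valdor agreement on 5.2.2: RVC < 60%. → 12%.
Line B: rubber-upper → 5.1; rubber-soled → 5.1.1; ordinary → 5.1.1.1. Scheduled 15%. No special measure applies. → 15%.
Line C: leather-upper → 5.2; cork-soled → 5.2.2; sports → 5.2.2.1. Scheduled 29%. No special measure applies. → 29%.
Line D: rubber-upper → 5.1; leather-soled → 5.1.2; ordinary → 5.1.2.2. Scheduled 6%. anti-dumping (Westmoor, 5.1): +26%; total 6% + 26% = 32%. → 32%.
Line E: rubber-upper → 5.1; leather-soled → 5.1.2; sports → 5.1.2.1. Scheduled 35%. No special measure applies. → 35%.
Sum: 12% + 15% + 29% + 32% + 35% = 123%.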